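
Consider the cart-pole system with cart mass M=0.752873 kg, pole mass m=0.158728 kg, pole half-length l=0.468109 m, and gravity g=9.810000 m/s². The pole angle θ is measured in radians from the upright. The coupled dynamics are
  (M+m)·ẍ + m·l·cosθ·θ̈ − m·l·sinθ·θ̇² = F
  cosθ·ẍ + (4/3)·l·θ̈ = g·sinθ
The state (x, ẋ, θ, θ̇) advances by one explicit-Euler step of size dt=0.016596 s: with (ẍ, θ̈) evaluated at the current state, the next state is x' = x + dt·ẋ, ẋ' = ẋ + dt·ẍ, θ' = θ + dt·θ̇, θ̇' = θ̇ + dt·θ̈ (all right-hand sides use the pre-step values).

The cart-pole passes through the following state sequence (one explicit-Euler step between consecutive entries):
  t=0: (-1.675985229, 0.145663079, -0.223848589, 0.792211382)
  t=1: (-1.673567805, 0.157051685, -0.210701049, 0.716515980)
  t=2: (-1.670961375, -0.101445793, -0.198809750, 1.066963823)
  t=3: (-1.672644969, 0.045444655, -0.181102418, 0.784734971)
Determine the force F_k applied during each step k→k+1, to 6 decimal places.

step 0→1:
  ẍ = (ẋ'−ẋ)/dt = (0.157051685−0.145663079)/0.016596 = 0.686226
  θ̈ = (θ̇'−θ̇)/dt = (0.716515980−0.792211382)/0.016596 = -4.561063
  sinθ=-0.221984, cosθ=0.975050
  F = (M+m)·ẍ + m·l·cosθ·θ̈ − m·l·sinθ·θ̇² = 0.625564 + -0.330441 − -0.010352 = 0.305475
step 1→2:
  ẍ = (ẋ'−ẋ)/dt = (-0.101445793−0.157051685)/0.016596 = -15.575890
  θ̈ = (θ̇'−θ̇)/dt = (1.066963823−0.716515980)/0.016596 = 21.116404
  sinθ=-0.209145, cosθ=0.977885
  F = (M+m)·ẍ + m·l·cosθ·θ̈ − m·l·sinθ·θ̇² = -14.198997 + 1.534292 − -0.007978 = -12.656727
step 2→3:
  ẍ = (ẋ'−ẋ)/dt = (0.045444655−-0.101445793)/0.016596 = 8.850955
  θ̈ = (θ̇'−θ̇)/dt = (0.784734971−1.066963823)/0.016596 = -17.005836
  sinθ=-0.197503, cosθ=0.980302
  F = (M+m)·ẍ + m·l·cosθ·θ̈ − m·l·sinθ·θ̇² = 8.068539 + -1.238678 − -0.016706 = 6.846567

F_0 = 0.305475 N
F_1 = -12.656727 N
F_2 = 6.846567 N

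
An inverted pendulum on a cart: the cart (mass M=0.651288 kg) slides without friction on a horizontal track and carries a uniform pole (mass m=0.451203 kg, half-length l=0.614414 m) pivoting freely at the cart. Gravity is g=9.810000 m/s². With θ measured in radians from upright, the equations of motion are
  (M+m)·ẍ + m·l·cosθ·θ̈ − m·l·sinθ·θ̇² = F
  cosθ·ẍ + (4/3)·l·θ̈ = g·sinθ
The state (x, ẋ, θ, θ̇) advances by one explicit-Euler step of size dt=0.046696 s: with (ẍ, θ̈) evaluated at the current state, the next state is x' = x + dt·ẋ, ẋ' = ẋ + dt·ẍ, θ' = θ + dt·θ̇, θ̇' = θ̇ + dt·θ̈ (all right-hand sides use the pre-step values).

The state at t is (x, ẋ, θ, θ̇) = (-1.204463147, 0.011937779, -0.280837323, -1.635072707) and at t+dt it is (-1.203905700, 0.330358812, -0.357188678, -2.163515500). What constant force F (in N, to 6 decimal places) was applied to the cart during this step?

F = 4.708968 N

ẍ = (ẋ'−ẋ)/dt = (0.330358812−0.011937779)/0.046696 = 6.819022
θ̈ = (θ̇'−θ̇)/dt = (-2.163515500−-1.635072707)/0.046696 = -11.316661
sinθ=-0.277160, cosθ=0.960824
F = (M+m)·ẍ + m·l·cosθ·θ̈ − m·l·sinθ·θ̇² = 7.517910 + -3.014360 − -0.205418 = 4.708968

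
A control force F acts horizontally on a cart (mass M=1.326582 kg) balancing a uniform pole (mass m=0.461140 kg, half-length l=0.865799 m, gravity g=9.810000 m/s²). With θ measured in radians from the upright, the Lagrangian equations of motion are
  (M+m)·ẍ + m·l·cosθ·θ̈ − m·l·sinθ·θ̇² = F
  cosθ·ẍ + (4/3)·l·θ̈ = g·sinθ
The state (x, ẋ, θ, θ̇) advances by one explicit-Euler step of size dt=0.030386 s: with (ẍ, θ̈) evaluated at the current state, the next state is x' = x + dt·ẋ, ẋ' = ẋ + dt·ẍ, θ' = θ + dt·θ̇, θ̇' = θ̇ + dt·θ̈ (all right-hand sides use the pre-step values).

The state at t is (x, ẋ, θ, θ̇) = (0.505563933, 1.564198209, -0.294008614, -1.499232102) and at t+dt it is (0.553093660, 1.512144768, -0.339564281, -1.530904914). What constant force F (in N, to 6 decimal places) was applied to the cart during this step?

F = -3.200744 N

ẍ = (ẋ'−ẋ)/dt = (1.512144768−1.564198209)/0.030386 = -1.713073
θ̈ = (θ̇'−θ̇)/dt = (-1.530904914−-1.499232102)/0.030386 = -1.042349
sinθ=-0.289791, cosθ=0.957090
F = (M+m)·ẍ + m·l·cosθ·θ̈ − m·l·sinθ·θ̇² = -3.062499 + -0.398305 − -0.260060 = -3.200744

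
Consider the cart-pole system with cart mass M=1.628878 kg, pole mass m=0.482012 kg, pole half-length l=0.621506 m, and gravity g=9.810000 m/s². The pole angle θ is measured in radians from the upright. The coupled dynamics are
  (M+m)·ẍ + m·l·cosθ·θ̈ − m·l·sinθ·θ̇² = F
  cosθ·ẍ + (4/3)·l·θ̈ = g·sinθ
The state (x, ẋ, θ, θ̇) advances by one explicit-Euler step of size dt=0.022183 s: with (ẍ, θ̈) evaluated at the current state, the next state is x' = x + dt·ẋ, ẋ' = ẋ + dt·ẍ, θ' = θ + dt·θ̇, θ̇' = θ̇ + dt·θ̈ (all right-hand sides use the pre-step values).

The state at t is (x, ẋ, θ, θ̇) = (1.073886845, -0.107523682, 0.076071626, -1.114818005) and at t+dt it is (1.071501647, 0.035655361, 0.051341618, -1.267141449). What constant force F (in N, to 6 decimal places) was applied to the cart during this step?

ẍ = (ẋ'−ẋ)/dt = (0.035655361−-0.107523682)/0.022183 = 6.454449
θ̈ = (θ̇'−θ̇)/dt = (-1.267141449−-1.114818005)/0.022183 = -6.866675
sinθ=0.075998, cosθ=0.997108
F = (M+m)·ẍ + m·l·cosθ·θ̈ − m·l·sinθ·θ̇² = 13.624632 + -2.051124 − 0.028295 = 11.545213

F = 11.545213 N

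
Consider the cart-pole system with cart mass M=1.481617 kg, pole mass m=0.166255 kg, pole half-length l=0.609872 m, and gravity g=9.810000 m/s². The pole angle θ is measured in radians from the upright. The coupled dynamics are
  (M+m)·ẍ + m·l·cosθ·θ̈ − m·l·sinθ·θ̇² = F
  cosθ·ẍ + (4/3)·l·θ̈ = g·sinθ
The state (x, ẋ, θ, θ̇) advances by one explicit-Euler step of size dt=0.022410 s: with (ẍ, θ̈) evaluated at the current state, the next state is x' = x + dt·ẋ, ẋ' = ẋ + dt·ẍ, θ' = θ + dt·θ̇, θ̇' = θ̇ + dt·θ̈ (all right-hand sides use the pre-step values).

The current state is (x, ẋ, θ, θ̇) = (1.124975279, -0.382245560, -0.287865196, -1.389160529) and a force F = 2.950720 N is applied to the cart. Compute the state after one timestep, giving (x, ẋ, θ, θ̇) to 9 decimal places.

sinθ=-0.283905912, cosθ=0.958852143
temp = (F + m·l·θ̇²·sinθ)/(M+m) = (2.950720 + -0.055551107)/1.647872 = 1.756913700
θ̈ = (g·sinθ − cosθ·temp)/(l·(4/3 − m·cos²θ/(M+m))) = -5.907726949
ẍ = temp − m·l·θ̈·cosθ/(M+m) = 2.105461217
Euler: x'=1.124975279+0.022410·-0.382245560=1.116409156, ẋ'=-0.382245560+0.022410·2.105461217=-0.335062174
       θ'=-0.287865196+0.022410·-1.389160529=-0.318996283, θ̇'=-1.389160529+0.022410·-5.907726949=-1.521552690

(1.116409156, -0.335062174, -0.318996283, -1.521552690)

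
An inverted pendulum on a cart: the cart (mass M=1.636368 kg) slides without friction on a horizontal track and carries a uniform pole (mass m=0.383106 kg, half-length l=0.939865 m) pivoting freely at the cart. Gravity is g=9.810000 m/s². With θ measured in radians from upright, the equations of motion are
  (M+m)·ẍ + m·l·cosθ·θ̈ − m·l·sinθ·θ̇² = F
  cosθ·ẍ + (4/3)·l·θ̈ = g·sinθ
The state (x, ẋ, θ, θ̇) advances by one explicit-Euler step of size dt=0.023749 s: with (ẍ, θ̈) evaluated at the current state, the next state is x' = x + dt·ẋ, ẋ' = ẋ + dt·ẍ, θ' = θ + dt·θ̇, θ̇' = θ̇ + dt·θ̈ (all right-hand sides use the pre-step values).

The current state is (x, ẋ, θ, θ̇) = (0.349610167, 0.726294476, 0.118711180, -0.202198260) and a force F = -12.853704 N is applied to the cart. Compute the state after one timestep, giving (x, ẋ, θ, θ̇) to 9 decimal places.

(0.366858935, 0.545959249, 0.113909174, -0.037287723)

sinθ=0.118432557, cosθ=0.992962099
temp = (F + m·l·θ̇²·sinθ)/(M+m) = (-12.853704 + 0.001743453)/2.019474 = -6.364013870
θ̈ = (g·sinθ − cosθ·temp)/(l·(4/3 − m·cos²θ/(M+m))) = 6.943893914
ẍ = temp − m·l·θ̈·cosθ/(M+m) = -7.593381896
Euler: x'=0.349610167+0.023749·0.726294476=0.366858935, ẋ'=0.726294476+0.023749·-7.593381896=0.545959249
       θ'=0.118711180+0.023749·-0.202198260=0.113909174, θ̇'=-0.202198260+0.023749·6.943893914=-0.037287723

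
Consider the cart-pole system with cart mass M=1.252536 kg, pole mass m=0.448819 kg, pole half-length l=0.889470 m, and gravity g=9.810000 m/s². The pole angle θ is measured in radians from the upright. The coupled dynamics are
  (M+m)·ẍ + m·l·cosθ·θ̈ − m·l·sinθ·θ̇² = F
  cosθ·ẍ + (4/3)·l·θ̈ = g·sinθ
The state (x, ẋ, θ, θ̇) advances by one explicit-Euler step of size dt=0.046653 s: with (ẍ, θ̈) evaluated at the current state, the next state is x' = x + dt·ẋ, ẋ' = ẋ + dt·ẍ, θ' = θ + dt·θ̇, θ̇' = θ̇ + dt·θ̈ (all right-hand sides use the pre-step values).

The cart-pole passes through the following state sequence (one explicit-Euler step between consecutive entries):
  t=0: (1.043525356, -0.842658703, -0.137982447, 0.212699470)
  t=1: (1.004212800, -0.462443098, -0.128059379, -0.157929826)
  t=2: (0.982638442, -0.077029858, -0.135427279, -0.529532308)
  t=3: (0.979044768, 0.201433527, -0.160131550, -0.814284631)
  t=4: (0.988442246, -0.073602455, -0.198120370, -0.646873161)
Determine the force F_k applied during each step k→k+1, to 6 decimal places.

F_0 = 10.726954 N
F_1 = 10.902857 N
F_2 = 7.755873 N
F_3 = -8.573668 N

step 0→1:
  ẍ = (ẋ'−ẋ)/dt = (-0.462443098−-0.842658703)/0.046653 = 8.149864
  θ̈ = (θ̇'−θ̇)/dt = (-0.157929826−0.212699470)/0.046653 = -7.944383
  sinθ=-0.137545, cosθ=0.990496
  F = (M+m)·ẍ + m·l·cosθ·θ̈ − m·l·sinθ·θ̇² = 13.865812 + -3.141342 − -0.002484 = 10.726954
step 1→2:
  ẍ = (ẋ'−ẋ)/dt = (-0.077029858−-0.462443098)/0.046653 = 8.261275
  θ̈ = (θ̇'−θ̇)/dt = (-0.529532308−-0.157929826)/0.046653 = -7.965243
  sinθ=-0.127710, cosθ=0.991812
  F = (M+m)·ẍ + m·l·cosθ·θ̈ − m·l·sinθ·θ̇² = 14.055361 + -3.153775 − -0.001272 = 10.902857
step 2→3:
  ẍ = (ẋ'−ẋ)/dt = (0.201433527−-0.077029858)/0.046653 = 5.968821
  θ̈ = (θ̇'−θ̇)/dt = (-0.814284631−-0.529532308)/0.046653 = -6.103623
  sinθ=-0.135014, cosθ=0.990844
  F = (M+m)·ẍ + m·l·cosθ·θ̈ − m·l·sinθ·θ̇² = 10.155083 + -2.414323 − -0.015114 = 7.755873
step 3→4:
  ẍ = (ẋ'−ẋ)/dt = (-0.073602455−0.201433527)/0.046653 = -5.895355
  θ̈ = (θ̇'−θ̇)/dt = (-0.646873161−-0.814284631)/0.046653 = 3.588440
  sinθ=-0.159448, cosθ=0.987206
  F = (M+m)·ẍ + m·l·cosθ·θ̈ − m·l·sinθ·θ̇² = -10.030091 + 1.414217 − -0.042206 = -8.573668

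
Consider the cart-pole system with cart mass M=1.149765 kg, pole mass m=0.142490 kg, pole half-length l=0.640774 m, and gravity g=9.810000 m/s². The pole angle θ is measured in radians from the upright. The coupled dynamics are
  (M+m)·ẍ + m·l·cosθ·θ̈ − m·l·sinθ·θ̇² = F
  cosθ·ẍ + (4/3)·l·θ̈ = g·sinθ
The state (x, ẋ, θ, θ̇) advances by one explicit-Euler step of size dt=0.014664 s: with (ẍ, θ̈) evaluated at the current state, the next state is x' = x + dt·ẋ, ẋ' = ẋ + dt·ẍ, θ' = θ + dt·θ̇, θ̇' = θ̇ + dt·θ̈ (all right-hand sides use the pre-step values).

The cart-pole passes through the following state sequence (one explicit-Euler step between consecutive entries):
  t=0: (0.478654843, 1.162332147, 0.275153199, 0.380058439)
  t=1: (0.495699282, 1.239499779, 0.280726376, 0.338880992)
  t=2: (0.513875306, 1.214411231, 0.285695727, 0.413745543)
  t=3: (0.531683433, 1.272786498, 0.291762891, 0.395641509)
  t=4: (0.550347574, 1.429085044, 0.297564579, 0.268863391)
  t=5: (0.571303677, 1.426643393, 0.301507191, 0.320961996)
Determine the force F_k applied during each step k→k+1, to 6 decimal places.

step 0→1:
  ẍ = (ẋ'−ẋ)/dt = (1.239499779−1.162332147)/0.014664 = 5.262386
  θ̈ = (θ̇'−θ̇)/dt = (0.338880992−0.380058439)/0.014664 = -2.808064
  sinθ=0.271694, cosθ=0.962384
  F = (M+m)·ẍ + m·l·cosθ·θ̈ − m·l·sinθ·θ̇² = 6.800345 + -0.246743 − 0.003583 = 6.550019
step 1→2:
  ẍ = (ẋ'−ẋ)/dt = (1.214411231−1.239499779)/0.014664 = -1.710894
  θ̈ = (θ̇'−θ̇)/dt = (0.413745543−0.338880992)/0.014664 = 5.105329
  sinθ=0.277054, cosθ=0.960854
  F = (M+m)·ẍ + m·l·cosθ·θ̈ − m·l·sinθ·θ̇² = -2.210911 + 0.447889 − 0.002905 = -1.765927
step 2→3:
  ẍ = (ẋ'−ẋ)/dt = (1.272786498−1.214411231)/0.014664 = 3.980856
  θ̈ = (θ̇'−θ̇)/dt = (0.395641509−0.413745543)/0.014664 = -1.234590
  sinθ=0.281825, cosθ=0.959466
  F = (M+m)·ẍ + m·l·cosθ·θ̈ − m·l·sinθ·θ̇² = 5.144281 + -0.108154 − 0.004405 = 5.031722
step 3→4:
  ẍ = (ẋ'−ẋ)/dt = (1.429085044−1.272786498)/0.014664 = 10.658657
  θ̈ = (θ̇'−θ̇)/dt = (0.268863391−0.395641509)/0.014664 = -8.645535
  sinθ=0.287641, cosθ=0.957738
  F = (M+m)·ẍ + m·l·cosθ·θ̈ − m·l·sinθ·θ̇² = 13.773703 + -0.756011 − 0.004111 = 13.013581
step 4→5:
  ẍ = (ẋ'−ẋ)/dt = (1.426643393−1.429085044)/0.014664 = -0.166506
  θ̈ = (θ̇'−θ̇)/dt = (0.320961996−0.268863391)/0.014664 = 3.552824
  sinθ=0.293193, cosθ=0.956053
  F = (M+m)·ẍ + m·l·cosθ·θ̈ − m·l·sinθ·θ̇² = -0.215169 + 0.310131 − 0.001935 = 0.093027

F_0 = 6.550019 N
F_1 = -1.765927 N
F_2 = 5.031722 N
F_3 = 13.013581 N
F_4 = 0.093027 N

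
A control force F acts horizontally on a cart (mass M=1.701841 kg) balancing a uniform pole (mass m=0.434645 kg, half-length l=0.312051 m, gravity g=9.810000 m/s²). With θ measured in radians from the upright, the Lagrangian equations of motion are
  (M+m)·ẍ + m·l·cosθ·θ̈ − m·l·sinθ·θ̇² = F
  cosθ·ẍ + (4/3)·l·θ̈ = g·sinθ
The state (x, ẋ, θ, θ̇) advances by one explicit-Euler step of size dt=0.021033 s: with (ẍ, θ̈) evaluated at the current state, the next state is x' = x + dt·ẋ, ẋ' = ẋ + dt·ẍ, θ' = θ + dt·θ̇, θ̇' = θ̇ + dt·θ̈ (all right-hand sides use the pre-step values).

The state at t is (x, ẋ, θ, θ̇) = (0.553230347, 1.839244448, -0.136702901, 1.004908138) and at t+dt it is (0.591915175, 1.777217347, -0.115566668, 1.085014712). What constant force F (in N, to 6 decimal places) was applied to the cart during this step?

F = -5.770163 N

ẍ = (ẋ'−ẋ)/dt = (1.777217347−1.839244448)/0.021033 = -2.949037
θ̈ = (θ̇'−θ̇)/dt = (1.085014712−1.004908138)/0.021033 = 3.808614
sinθ=-0.136278, cosθ=0.990671
F = (M+m)·ẍ + m·l·cosθ·θ̈ − m·l·sinθ·θ̇² = -6.300577 + 0.511748 − -0.018665 = -5.770163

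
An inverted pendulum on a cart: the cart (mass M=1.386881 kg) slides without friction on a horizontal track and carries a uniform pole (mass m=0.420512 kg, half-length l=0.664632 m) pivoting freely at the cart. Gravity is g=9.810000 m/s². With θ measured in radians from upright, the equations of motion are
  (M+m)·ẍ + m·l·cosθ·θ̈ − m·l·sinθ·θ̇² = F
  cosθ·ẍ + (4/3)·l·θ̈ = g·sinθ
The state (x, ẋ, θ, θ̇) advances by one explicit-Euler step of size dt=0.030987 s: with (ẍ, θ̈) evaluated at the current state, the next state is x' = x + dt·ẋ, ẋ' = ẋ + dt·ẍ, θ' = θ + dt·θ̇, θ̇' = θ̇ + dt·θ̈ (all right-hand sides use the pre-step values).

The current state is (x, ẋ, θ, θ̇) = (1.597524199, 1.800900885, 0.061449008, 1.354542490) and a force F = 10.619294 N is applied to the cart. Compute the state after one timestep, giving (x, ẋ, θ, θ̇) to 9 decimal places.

(1.653328715, 2.017991599, 0.103422216, 1.131095557)

sinθ=0.061410344, cosθ=0.998112604
temp = (F + m·l·θ̇²·sinθ)/(M+m) = (10.619294 + 0.031490999)/1.807393 = 5.892899330
θ̈ = (g·sinθ − cosθ·temp)/(l·(4/3 − m·cos²θ/(M+m))) = -7.210989547
ẍ = temp − m·l·θ̈·cosθ/(M+m) = 7.005864186
Euler: x'=1.597524199+0.030987·1.800900885=1.653328715, ẋ'=1.800900885+0.030987·7.005864186=2.017991599
       θ'=0.061449008+0.030987·1.354542490=0.103422216, θ̇'=1.354542490+0.030987·-7.210989547=1.131095557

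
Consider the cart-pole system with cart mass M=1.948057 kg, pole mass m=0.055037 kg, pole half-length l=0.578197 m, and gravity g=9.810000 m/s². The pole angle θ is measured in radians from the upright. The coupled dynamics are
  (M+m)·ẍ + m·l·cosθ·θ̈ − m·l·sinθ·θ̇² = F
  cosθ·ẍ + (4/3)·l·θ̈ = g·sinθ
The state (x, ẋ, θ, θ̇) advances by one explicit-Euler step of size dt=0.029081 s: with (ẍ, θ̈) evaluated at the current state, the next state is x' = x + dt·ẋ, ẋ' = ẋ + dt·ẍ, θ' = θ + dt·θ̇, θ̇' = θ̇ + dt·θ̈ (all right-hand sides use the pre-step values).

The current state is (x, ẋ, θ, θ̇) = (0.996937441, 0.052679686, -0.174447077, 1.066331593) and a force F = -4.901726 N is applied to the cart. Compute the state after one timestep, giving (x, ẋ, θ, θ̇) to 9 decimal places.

sinθ=-0.173563633, cosθ=0.984822657
temp = (F + m·l·θ̇²·sinθ)/(M+m) = (-4.901726 + -0.006280206)/2.003094 = -2.450212624
θ̈ = (g·sinθ − cosθ·temp)/(l·(4/3 − m·cos²θ/(M+m))) = 0.940232397
ẍ = temp − m·l·θ̈·cosθ/(M+m) = -2.464922957
Euler: x'=0.996937441+0.029081·0.052679686=0.998469419, ẋ'=0.052679686+0.029081·-2.464922957=-0.019002739
       θ'=-0.174447077+0.029081·1.066331593=-0.143437088, θ̇'=1.066331593+0.029081·0.940232397=1.093674491

(0.998469419, -0.019002739, -0.143437088, 1.093674491)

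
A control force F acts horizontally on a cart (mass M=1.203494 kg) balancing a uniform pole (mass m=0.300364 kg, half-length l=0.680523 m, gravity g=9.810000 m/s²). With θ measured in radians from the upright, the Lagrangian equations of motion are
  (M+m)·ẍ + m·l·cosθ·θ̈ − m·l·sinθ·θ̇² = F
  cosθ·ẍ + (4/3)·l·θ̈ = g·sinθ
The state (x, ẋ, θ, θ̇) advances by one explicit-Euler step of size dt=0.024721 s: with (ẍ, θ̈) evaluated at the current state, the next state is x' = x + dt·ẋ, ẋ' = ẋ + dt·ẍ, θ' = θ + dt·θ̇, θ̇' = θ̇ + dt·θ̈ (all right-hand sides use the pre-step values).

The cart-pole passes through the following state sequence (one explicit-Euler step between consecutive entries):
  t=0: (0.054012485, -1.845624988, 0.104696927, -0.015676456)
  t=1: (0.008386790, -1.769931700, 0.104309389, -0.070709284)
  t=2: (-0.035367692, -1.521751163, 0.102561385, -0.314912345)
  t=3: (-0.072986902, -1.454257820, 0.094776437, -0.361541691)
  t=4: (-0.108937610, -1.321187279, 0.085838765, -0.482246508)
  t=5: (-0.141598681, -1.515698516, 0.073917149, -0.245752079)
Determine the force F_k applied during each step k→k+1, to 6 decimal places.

F_0 = 4.152116 N
F_1 = 13.089306 N
F_2 = 3.720235 N
F_3 = 7.099017 N
F_4 = -9.888575 N

step 0→1:
  ẍ = (ẋ'−ẋ)/dt = (-1.769931700−-1.845624988)/0.024721 = 3.061902
  θ̈ = (θ̇'−θ̇)/dt = (-0.070709284−-0.015676456)/0.024721 = -2.226157
  sinθ=0.104506, cosθ=0.994524
  F = (M+m)·ẍ + m·l·cosθ·θ̈ − m·l·sinθ·θ̇² = 4.604666 + -0.452545 − 0.000005 = 4.152116
step 1→2:
  ẍ = (ẋ'−ẋ)/dt = (-1.521751163−-1.769931700)/0.024721 = 10.039260
  θ̈ = (θ̇'−θ̇)/dt = (-0.314912345−-0.070709284)/0.024721 = -9.878365
  sinθ=0.104120, cosθ=0.994565
  F = (M+m)·ẍ + m·l·cosθ·θ̈ − m·l·sinθ·θ̇² = 15.097621 + -2.008209 − 0.000106 = 13.089306
step 2→3:
  ẍ = (ẋ'−ẋ)/dt = (-1.454257820−-1.521751163)/0.024721 = 2.730203
  θ̈ = (θ̇'−θ̇)/dt = (-0.361541691−-0.314912345)/0.024721 = -1.886224
  sinθ=0.102382, cosθ=0.994745
  F = (M+m)·ẍ + m·l·cosθ·θ̈ − m·l·sinθ·θ̇² = 4.105837 + -0.383527 − 0.002075 = 3.720235
step 3→4:
  ẍ = (ẋ'−ẋ)/dt = (-1.321187279−-1.454257820)/0.024721 = 5.382895
  θ̈ = (θ̇'−θ̇)/dt = (-0.482246508−-0.361541691)/0.024721 = -4.882683
  sinθ=0.094635, cosθ=0.995512
  F = (M+m)·ẍ + m·l·cosθ·θ̈ − m·l·sinθ·θ̇² = 8.095109 + -0.993564 − 0.002528 = 7.099017
step 4→5:
  ẍ = (ẋ'−ẋ)/dt = (-1.515698516−-1.321187279)/0.024721 = -7.868259
  θ̈ = (θ̇'−θ̇)/dt = (-0.245752079−-0.482246508)/0.024721 = 9.566540
  sinθ=0.085733, cosθ=0.996318
  F = (M+m)·ẍ + m·l·cosθ·θ̈ − m·l·sinθ·θ̇² = -11.832745 + 1.948245 − 0.004075 = -9.888575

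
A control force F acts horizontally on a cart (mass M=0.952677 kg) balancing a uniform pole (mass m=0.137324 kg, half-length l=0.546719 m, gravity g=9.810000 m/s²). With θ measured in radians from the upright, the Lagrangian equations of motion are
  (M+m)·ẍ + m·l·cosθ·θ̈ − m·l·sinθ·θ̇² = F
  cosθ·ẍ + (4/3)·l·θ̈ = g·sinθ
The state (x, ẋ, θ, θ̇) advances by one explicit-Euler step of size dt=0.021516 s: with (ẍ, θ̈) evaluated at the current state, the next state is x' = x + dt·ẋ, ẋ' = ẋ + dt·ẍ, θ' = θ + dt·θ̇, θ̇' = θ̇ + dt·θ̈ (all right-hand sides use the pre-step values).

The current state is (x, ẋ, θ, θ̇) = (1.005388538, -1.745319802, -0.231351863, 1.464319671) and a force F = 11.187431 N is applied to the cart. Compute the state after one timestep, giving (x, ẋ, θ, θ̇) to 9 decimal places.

sinθ=-0.229293578, cosθ=0.973357311
temp = (F + m·l·θ̇²·sinθ)/(M+m) = (11.187431 + -0.036912571)/1.090001 = 10.229824036
θ̈ = (g·sinθ − cosθ·temp)/(l·(4/3 − m·cos²θ/(M+m))) = -18.391768402
ẍ = temp − m·l·θ̈·cosθ/(M+m) = 11.462870666
Euler: x'=1.005388538+0.021516·-1.745319802=0.967836237, ẋ'=-1.745319802+0.021516·11.462870666=-1.498684677
       θ'=-0.231351863+0.021516·1.464319671=-0.199845561, θ̇'=1.464319671+0.021516·-18.391768402=1.068602382

(0.967836237, -1.498684677, -0.199845561, 1.068602382)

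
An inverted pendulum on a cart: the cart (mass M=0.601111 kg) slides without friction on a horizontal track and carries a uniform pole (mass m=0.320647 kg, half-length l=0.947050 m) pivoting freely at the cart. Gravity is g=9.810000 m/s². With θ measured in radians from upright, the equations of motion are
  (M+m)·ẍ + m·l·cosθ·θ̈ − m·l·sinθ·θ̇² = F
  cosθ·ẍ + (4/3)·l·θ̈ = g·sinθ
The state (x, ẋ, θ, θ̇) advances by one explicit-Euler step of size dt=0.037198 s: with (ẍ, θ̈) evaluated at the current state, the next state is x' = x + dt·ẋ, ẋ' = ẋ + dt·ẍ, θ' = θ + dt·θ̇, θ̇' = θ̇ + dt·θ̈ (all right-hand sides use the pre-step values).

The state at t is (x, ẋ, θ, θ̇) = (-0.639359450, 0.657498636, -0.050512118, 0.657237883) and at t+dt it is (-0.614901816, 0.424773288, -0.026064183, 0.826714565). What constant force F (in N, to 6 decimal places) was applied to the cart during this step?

F = -4.378487 N

ẍ = (ẋ'−ẋ)/dt = (0.424773288−0.657498636)/0.037198 = -6.256394
θ̈ = (θ̇'−θ̇)/dt = (0.826714565−0.657237883)/0.037198 = 4.556070
sinθ=-0.050491, cosθ=0.998725
F = (M+m)·ẍ + m·l·cosθ·θ̈ − m·l·sinθ·θ̇² = -5.766881 + 1.381771 − -0.006623 = -4.378487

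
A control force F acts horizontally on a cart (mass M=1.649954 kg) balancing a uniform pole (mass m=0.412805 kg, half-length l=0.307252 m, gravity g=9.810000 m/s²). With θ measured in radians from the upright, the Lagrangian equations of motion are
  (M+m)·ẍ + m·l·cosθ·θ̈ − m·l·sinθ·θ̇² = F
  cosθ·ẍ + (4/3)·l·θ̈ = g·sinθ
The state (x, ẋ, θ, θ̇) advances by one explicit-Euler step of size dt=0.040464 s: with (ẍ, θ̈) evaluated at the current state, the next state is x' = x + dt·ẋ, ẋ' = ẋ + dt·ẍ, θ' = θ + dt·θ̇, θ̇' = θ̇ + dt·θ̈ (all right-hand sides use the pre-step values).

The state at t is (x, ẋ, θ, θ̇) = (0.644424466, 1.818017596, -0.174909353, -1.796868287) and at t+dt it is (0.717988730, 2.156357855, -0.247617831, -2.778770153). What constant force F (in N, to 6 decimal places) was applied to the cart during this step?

ẍ = (ẋ'−ẋ)/dt = (2.156357855−1.818017596)/0.040464 = 8.361513
θ̈ = (θ̇'−θ̇)/dt = (-2.778770153−-1.796868287)/0.040464 = -24.266060
sinθ=-0.174019, cosθ=0.984742
F = (M+m)·ẍ + m·l·cosθ·θ̈ − m·l·sinθ·θ̇² = 17.247786 + -3.030830 − -0.071264 = 14.288220

F = 14.288220 N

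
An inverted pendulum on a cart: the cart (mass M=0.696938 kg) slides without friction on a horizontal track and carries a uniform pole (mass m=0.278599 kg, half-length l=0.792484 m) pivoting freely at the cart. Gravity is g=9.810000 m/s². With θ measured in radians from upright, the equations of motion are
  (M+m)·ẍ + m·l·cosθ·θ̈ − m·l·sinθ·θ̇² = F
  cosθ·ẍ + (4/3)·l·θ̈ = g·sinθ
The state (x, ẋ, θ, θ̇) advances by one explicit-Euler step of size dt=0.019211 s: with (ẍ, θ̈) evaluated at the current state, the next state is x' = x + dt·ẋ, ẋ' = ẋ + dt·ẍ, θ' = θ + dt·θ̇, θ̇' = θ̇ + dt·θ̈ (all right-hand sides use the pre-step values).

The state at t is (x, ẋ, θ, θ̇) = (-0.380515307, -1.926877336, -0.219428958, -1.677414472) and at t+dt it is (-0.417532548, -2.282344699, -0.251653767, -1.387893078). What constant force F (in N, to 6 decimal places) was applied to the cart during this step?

ẍ = (ẋ'−ẋ)/dt = (-2.282344699−-1.926877336)/0.019211 = -18.503324
θ̈ = (θ̇'−θ̇)/dt = (-1.387893078−-1.677414472)/0.019211 = 15.070605
sinθ=-0.217672, cosθ=0.976022
F = (M+m)·ẍ + m·l·cosθ·θ̈ − m·l·sinθ·θ̇² = -18.050677 + 3.247583 − -0.135224 = -14.667870

F = -14.667870 N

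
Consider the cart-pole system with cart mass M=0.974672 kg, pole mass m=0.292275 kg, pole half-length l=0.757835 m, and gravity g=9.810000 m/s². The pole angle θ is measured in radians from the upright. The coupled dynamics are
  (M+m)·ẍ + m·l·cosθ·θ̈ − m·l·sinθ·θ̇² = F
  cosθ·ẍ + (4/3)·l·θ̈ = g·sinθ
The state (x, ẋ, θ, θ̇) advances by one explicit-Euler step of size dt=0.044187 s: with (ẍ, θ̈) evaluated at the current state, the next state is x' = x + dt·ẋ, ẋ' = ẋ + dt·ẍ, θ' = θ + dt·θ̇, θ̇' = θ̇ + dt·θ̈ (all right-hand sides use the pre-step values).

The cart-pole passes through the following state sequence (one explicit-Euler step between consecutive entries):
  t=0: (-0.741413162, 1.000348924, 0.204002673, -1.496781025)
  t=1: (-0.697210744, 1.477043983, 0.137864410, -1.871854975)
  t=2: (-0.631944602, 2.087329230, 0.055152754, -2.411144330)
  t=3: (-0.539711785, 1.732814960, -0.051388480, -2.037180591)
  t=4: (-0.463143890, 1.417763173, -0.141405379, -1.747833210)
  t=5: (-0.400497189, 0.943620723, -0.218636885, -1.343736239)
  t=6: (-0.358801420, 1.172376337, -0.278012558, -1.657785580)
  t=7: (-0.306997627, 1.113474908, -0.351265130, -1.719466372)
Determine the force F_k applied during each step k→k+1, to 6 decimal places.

F_0 = 11.726310 N
F_1 = 14.714035 N
F_2 = -8.364038 N
F_3 = -7.537574 N
F_4 = -11.494035 N
F_5 = 5.108958 N
F_6 = -1.819098 N

step 0→1:
  ẍ = (ẋ'−ẋ)/dt = (1.477043983−1.000348924)/0.044187 = 10.788129
  θ̈ = (θ̇'−θ̇)/dt = (-1.871854975−-1.496781025)/0.044187 = -8.488333
  sinθ=0.202591, cosθ=0.979264
  F = (M+m)·ẍ + m·l·cosθ·θ̈ − m·l·sinθ·θ̇² = 13.667988 + -1.841146 − 0.100532 = 11.726310
step 1→2:
  ẍ = (ẋ'−ẋ)/dt = (2.087329230−1.477043983)/0.044187 = 13.811421
  θ̈ = (θ̇'−θ̇)/dt = (-2.411144330−-1.871854975)/0.044187 = -12.204706
  sinθ=0.137428, cosθ=0.990512
  F = (M+m)·ẍ + m·l·cosθ·θ̈ − m·l·sinθ·θ̇² = 17.498338 + -2.677647 − 0.106656 = 14.714035
step 2→3:
  ẍ = (ẋ'−ẋ)/dt = (1.732814960−2.087329230)/0.044187 = -8.023045
  θ̈ = (θ̇'−θ̇)/dt = (-2.037180591−-2.411144330)/0.044187 = 8.463207
  sinθ=0.055125, cosθ=0.998479
  F = (M+m)·ẍ + m·l·cosθ·θ̈ − m·l·sinθ·θ̇² = -10.164772 + 1.871718 − 0.070984 = -8.364038
step 3→4:
  ẍ = (ẋ'−ẋ)/dt = (1.417763173−1.732814960)/0.044187 = -7.129966
  θ̈ = (θ̇'−θ̇)/dt = (-1.747833210−-2.037180591)/0.044187 = 6.548247
  sinθ=-0.051366, cosθ=0.998680
  F = (M+m)·ẍ + m·l·cosθ·θ̈ − m·l·sinθ·θ̇² = -9.033288 + 1.448497 − -0.047217 = -7.537574
step 4→5:
  ẍ = (ẋ'−ẋ)/dt = (0.943620723−1.417763173)/0.044187 = -10.730361
  θ̈ = (θ̇'−θ̇)/dt = (-1.343736239−-1.747833210)/0.044187 = 9.145155
  sinθ=-0.140935, cosθ=0.990019
  F = (M+m)·ẍ + m·l·cosθ·θ̈ − m·l·sinθ·θ̇² = -13.594798 + 2.005399 − -0.095364 = -11.494035
step 5→6:
  ẍ = (ẋ'−ẋ)/dt = (1.172376337−0.943620723)/0.044187 = 5.176989
  θ̈ = (θ̇'−θ̇)/dt = (-1.657785580−-1.343736239)/0.044187 = -7.107279
  sinθ=-0.216899, cosθ=0.976194
  F = (M+m)·ẍ + m·l·cosθ·θ̈ − m·l·sinθ·θ̇² = 6.558971 + -1.536759 − -0.086747 = 5.108958
step 6→7:
  ẍ = (ẋ'−ẋ)/dt = (1.113474908−1.172376337)/0.044187 = -1.333004
  θ̈ = (θ̇'−θ̇)/dt = (-1.719466372−-1.657785580)/0.044187 = -1.395904
  sinθ=-0.274445, cosθ=0.961603
  F = (M+m)·ẍ + m·l·cosθ·θ̈ − m·l·sinθ·θ̇² = -1.688845 + -0.297315 − -0.167062 = -1.819098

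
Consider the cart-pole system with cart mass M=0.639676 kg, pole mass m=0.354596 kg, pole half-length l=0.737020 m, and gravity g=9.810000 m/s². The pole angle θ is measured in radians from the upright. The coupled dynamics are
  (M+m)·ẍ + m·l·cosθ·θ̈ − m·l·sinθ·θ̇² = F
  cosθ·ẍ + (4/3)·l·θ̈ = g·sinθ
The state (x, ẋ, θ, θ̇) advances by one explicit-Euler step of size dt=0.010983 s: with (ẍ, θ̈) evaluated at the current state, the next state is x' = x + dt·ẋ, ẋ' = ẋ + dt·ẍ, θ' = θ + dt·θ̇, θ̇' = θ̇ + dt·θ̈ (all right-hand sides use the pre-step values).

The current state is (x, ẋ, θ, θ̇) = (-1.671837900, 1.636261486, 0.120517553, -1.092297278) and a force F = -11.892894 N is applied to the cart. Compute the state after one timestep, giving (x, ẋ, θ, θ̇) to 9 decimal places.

sinθ=0.120226022, cosθ=0.992746545
temp = (F + m·l·θ̇²·sinθ)/(M+m) = (-11.892894 + 0.037488088)/0.994272 = -11.923704894
θ̈ = (g·sinθ − cosθ·temp)/(l·(4/3 − m·cos²θ/(M+m))) = 17.987653567
ẍ = temp − m·l·θ̈·cosθ/(M+m) = -16.617463983
Euler: x'=-1.671837900+0.010983·1.636261486=-1.653866840, ẋ'=1.636261486+0.010983·-16.617463983=1.453751879
       θ'=0.120517553+0.010983·-1.092297278=0.108520852, θ̇'=-1.092297278+0.010983·17.987653567=-0.894738879

(-1.653866840, 1.453751879, 0.108520852, -0.894738879)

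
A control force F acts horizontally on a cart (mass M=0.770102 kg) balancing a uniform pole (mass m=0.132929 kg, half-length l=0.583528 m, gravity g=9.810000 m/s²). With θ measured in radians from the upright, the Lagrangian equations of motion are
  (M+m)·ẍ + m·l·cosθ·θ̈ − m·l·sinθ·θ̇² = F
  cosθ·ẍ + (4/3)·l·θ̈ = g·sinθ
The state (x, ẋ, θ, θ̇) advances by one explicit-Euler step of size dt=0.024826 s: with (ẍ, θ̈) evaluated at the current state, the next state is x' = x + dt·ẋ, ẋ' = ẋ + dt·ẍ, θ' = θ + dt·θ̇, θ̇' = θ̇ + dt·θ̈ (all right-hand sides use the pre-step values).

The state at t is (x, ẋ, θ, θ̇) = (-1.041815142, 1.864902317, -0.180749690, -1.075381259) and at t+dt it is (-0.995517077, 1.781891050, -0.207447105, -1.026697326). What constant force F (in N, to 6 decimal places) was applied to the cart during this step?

F = -2.853727 N

ẍ = (ẋ'−ẋ)/dt = (1.781891050−1.864902317)/0.024826 = -3.343723
θ̈ = (θ̇'−θ̇)/dt = (-1.026697326−-1.075381259)/0.024826 = 1.961006
sinθ=-0.179767, cosθ=0.983709
F = (M+m)·ẍ + m·l·cosθ·θ̈ − m·l·sinθ·θ̇² = -3.019486 + 0.149633 − -0.016126 = -2.853727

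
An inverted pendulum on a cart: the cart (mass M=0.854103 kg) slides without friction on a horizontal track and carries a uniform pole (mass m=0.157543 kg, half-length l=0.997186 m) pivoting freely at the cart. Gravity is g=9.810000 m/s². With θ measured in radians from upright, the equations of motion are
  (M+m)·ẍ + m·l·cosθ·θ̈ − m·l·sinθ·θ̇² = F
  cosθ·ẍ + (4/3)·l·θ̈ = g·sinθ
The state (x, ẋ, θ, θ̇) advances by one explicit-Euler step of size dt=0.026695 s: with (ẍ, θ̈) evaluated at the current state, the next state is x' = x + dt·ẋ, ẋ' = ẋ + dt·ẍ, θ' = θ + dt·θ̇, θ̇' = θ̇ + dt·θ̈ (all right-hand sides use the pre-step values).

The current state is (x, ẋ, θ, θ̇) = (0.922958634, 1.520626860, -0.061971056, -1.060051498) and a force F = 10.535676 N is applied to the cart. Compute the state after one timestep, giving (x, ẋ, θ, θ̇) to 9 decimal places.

sinθ=-0.061931398, cosθ=0.998080409
temp = (F + m·l·θ̇²·sinθ)/(M+m) = (10.535676 + -0.010933019)/1.011646 = 10.403582855
θ̈ = (g·sinθ − cosθ·temp)/(l·(4/3 − m·cos²θ/(M+m))) = -9.355087319
ẍ = temp − m·l·θ̈·cosθ/(M+m) = 11.853556444
Euler: x'=0.922958634+0.026695·1.520626860=0.963551768, ẋ'=1.520626860+0.026695·11.853556444=1.837057549
       θ'=-0.061971056+0.026695·-1.060051498=-0.090269131, θ̇'=-1.060051498+0.026695·-9.355087319=-1.309785554

(0.963551768, 1.837057549, -0.090269131, -1.309785554)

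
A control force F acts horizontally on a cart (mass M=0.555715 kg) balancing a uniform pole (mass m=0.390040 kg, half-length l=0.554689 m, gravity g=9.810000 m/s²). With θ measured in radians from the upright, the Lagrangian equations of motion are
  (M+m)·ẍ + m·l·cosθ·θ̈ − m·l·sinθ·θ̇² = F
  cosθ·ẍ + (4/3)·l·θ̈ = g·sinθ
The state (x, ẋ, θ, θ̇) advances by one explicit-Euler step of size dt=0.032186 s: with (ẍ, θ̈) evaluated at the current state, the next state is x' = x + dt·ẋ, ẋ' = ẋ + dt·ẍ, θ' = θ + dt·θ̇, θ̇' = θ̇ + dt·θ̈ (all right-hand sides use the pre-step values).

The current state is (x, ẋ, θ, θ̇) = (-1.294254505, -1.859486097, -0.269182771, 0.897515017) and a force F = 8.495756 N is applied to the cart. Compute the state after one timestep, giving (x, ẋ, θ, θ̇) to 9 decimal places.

sinθ=-0.265943726, cosθ=0.963988555
temp = (F + m·l·θ̇²·sinθ)/(M+m) = (8.495756 + -0.046348096)/0.945755 = 8.934034611
θ̈ = (g·sinθ − cosθ·temp)/(l·(4/3 − m·cos²θ/(M+m))) = -21.292440584
ẍ = temp − m·l·θ̈·cosθ/(M+m) = 13.629486307
Euler: x'=-1.294254505+0.032186·-1.859486097=-1.354103925, ẋ'=-1.859486097+0.032186·13.629486307=-1.420807451
       θ'=-0.269182771+0.032186·0.897515017=-0.240295353, θ̇'=0.897515017+0.032186·-21.292440584=0.212196524

(-1.354103925, -1.420807451, -0.240295353, 0.212196524)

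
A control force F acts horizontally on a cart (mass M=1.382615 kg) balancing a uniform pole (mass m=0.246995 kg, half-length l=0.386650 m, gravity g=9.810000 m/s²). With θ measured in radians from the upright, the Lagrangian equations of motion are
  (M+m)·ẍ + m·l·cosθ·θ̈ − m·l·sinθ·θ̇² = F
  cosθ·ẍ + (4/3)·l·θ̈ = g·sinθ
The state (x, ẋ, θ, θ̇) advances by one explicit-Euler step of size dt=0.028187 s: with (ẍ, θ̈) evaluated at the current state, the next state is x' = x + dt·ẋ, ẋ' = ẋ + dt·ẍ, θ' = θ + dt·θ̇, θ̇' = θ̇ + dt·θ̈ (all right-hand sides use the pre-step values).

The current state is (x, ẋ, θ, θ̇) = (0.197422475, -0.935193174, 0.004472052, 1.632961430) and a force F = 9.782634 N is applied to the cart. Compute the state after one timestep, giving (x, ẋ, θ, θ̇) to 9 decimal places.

sinθ=0.004472037, cosθ=0.999990000
temp = (F + m·l·θ̇²·sinθ)/(M+m) = (9.782634 + 0.001138842)/1.629610 = 6.003751107
θ̈ = (g·sinθ − cosθ·temp)/(l·(4/3 − m·cos²θ/(M+m))) = -13.043147553
ẍ = temp − m·l·θ̈·cosθ/(M+m) = 6.768115697
Euler: x'=0.197422475+0.028187·-0.935193174=0.171062185, ẋ'=-0.935193174+0.028187·6.768115697=-0.744420297
       θ'=0.004472052+0.028187·1.632961430=0.050500336, θ̇'=1.632961430+0.028187·-13.043147553=1.265314230

(0.171062185, -0.744420297, 0.050500336, 1.265314230)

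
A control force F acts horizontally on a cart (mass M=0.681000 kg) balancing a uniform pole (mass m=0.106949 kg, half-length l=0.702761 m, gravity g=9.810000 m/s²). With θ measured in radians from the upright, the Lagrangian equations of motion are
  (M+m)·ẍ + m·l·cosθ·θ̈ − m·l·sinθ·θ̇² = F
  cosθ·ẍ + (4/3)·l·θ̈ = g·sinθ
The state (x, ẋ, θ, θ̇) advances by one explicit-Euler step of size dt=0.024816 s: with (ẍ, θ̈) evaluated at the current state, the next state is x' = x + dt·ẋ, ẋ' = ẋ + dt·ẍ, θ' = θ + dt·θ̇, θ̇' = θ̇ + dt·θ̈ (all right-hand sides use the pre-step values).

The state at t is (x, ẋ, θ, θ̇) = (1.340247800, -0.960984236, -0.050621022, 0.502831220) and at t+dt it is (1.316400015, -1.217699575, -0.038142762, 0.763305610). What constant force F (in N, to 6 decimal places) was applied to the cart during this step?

F = -7.362293 N

ẍ = (ẋ'−ẋ)/dt = (-1.217699575−-0.960984236)/0.024816 = -10.344751
θ̈ = (θ̇'−θ̇)/dt = (0.763305610−0.502831220)/0.024816 = 10.496228
sinθ=-0.050599, cosθ=0.998719
F = (M+m)·ẍ + m·l·cosθ·θ̈ − m·l·sinθ·θ̇² = -8.151136 + 0.787882 − -0.000962 = -7.362293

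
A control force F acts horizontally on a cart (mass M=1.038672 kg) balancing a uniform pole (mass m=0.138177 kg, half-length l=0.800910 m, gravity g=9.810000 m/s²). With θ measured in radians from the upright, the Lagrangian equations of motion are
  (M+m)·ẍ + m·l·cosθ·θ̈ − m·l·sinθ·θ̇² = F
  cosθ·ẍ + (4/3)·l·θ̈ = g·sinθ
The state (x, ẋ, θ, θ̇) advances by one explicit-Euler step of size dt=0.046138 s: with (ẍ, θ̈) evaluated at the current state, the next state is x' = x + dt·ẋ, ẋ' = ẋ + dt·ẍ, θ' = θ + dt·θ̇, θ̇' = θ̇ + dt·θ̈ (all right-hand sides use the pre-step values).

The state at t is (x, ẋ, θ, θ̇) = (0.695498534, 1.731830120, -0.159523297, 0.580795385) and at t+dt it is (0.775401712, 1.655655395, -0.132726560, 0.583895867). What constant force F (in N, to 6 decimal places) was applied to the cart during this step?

F = -1.929728 N

ẍ = (ẋ'−ẋ)/dt = (1.655655395−1.731830120)/0.046138 = -1.651019
θ̈ = (θ̇'−θ̇)/dt = (0.583895867−0.580795385)/0.046138 = 0.067200
sinθ=-0.158848, cosθ=0.987303
F = (M+m)·ẍ + m·l·cosθ·θ̈ − m·l·sinθ·θ̇² = -1.943000 + 0.007342 − -0.005930 = -1.929728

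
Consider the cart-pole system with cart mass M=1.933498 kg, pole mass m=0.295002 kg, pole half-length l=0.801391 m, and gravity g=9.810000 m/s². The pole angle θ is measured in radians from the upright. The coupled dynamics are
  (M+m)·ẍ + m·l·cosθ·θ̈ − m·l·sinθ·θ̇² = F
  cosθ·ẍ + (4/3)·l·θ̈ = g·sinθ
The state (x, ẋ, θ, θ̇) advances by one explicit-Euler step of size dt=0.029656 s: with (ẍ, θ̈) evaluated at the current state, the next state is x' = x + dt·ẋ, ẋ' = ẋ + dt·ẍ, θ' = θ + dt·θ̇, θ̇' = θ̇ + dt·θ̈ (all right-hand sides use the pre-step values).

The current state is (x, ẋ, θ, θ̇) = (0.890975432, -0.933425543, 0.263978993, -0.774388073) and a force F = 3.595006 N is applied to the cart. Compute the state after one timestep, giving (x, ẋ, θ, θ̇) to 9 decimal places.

(0.863293764, -0.888181650, 0.241013740, -0.744222347)

sinθ=0.260923766, cosθ=0.965359409
temp = (F + m·l·θ̇²·sinθ)/(M+m) = (3.595006 + 0.036991366)/2.228500 = 1.629794645
θ̈ = (g·sinθ − cosθ·temp)/(l·(4/3 − m·cos²θ/(M+m))) = 1.017187971
ẍ = temp − m·l·θ̈·cosθ/(M+m) = 1.525623597
Euler: x'=0.890975432+0.029656·-0.933425543=0.863293764, ẋ'=-0.933425543+0.029656·1.525623597=-0.888181650
       θ'=0.263978993+0.029656·-0.774388073=0.241013740, θ̇'=-0.774388073+0.029656·1.017187971=-0.744222347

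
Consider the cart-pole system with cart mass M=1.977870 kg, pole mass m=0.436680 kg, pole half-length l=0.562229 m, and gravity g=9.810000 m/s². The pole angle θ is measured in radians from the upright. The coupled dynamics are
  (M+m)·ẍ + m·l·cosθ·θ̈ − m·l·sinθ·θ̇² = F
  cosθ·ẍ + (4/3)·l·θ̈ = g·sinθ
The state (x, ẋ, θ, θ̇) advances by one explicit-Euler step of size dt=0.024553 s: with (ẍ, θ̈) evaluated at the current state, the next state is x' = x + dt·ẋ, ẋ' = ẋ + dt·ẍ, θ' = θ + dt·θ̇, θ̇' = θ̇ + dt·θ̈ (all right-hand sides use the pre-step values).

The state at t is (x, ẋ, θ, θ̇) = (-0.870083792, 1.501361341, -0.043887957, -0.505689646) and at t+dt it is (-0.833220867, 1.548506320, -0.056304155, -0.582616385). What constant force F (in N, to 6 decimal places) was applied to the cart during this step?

F = 3.870530 N

ẍ = (ẋ'−ẋ)/dt = (1.548506320−1.501361341)/0.024553 = 1.920131
θ̈ = (θ̇'−θ̇)/dt = (-0.582616385−-0.505689646)/0.024553 = -3.133089
sinθ=-0.043874, cosθ=0.999037
F = (M+m)·ẍ + m·l·cosθ·θ̈ − m·l·sinθ·θ̇² = 4.636253 + -0.768477 − -0.002755 = 3.870530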